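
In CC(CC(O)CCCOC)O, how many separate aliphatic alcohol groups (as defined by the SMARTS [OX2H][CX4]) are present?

2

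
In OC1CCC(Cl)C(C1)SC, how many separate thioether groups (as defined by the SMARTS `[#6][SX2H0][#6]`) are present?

[#6][SX2H0][#6] is the SMARTS for a thioether: an aliphatic sulfur bridging two carbons with no H on the sulfur.
Exactly one fragment in the molecule meets all constraints, giving 1 match.

1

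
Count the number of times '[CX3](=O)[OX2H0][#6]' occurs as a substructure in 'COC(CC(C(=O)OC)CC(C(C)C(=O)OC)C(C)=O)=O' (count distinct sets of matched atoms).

3

[CX3](=O)[OX2H0][#6] is the SMARTS for an ester: a carbonyl carbon bonded to an oxygen that is itself bonded to carbon (no H on that O).
The molecule carries 3 separate instances of a methyl-ester group (-C(=O)OCH3) meeting every constraint; each maps to a distinct set of atoms, giving 3 matches.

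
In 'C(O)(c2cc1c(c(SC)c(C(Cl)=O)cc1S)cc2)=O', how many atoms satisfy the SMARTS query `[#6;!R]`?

3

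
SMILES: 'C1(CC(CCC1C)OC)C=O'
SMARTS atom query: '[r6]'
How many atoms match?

6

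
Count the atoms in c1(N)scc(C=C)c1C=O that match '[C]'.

3

The query [C] means: uppercase C matches aliphatic (non-aromatic) carbon only.
Check the 10 heavy atoms by environment: 1× s (aromatic) → no; 4× c (aromatic) → no; 3× C → match; 1× O → no; 1× N → no.
That gives 3 matching atoms.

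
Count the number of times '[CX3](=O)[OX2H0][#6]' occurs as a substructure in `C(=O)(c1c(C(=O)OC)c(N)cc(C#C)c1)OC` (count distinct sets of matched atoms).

[CX3](=O)[OX2H0][#6] is the SMARTS for an ester: a carbonyl carbon bonded to an oxygen that is itself bonded to carbon (no H on that O).
The molecule carries 2 separate instances of a methyl-ester group (-C(=O)OCH3) meeting every constraint; each maps to a distinct set of atoms, giving 2 matches.

2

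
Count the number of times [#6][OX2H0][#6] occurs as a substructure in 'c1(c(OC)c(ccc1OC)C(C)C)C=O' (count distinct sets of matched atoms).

2

[#6][OX2H0][#6] is the SMARTS for an ether: an aliphatic oxygen bridging two carbons with no H on the oxygen.
The molecule carries 2 separate instances of a methoxy ether (-OCH3) meeting every constraint; each maps to a distinct set of atoms, giving 2 matches.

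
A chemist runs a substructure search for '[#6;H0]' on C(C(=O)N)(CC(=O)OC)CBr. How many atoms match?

2

The query [#6;H0] means: any carbon with no attached hydrogen.
Check the 11 heavy atoms by environment: 2× C (H2) → no; 1× C (H1) → no; 1× Br (H0) → no; 2× C (H0) → match; 3× O (H0) → no; 1× C (H3) → no; 1× N (H2) → no.
That gives 2 matching atoms.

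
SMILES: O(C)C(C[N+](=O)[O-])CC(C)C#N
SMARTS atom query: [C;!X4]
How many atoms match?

1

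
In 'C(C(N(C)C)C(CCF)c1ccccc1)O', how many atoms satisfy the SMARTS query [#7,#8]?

The query [#7,#8] means: nitrogen or oxygen (comma = OR).
Check the 16 heavy atoms by environment: 7× C → no; 6× c (aromatic) → no; 1× O → match; 1× F → no; 1× N → match.
Summing the matching environments: 1 + 1 = 2 matching atoms.

2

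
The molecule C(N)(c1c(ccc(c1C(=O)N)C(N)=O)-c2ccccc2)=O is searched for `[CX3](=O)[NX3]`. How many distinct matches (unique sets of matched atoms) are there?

3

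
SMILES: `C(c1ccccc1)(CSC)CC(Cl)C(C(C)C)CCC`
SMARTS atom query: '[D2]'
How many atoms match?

The query [D2] means: atom with exactly two heavy-atom neighbours.
Check the 20 heavy atoms by environment: 4× C (D2) → match; 4× C (D3) → no; 1× Cl (D1) → no; 1× c (aromatic, D3) → no; 5× c (aromatic, D2) → match; 4× C (D1) → no; 1× S (D2) → match.
Summing the matching environments: 4 + 5 + 1 = 10 matching atoms.

10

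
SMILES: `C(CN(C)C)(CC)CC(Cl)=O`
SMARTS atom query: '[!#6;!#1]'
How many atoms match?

3

The query [!#6;!#1] means: not carbon and not hydrogen — any heteroatom.
Check the 11 heavy atoms by environment: 8× C → no; 1× N → match; 1× O → match; 1× Cl → match.
Summing the matching environments: 1 + 1 + 1 = 3 matching atoms.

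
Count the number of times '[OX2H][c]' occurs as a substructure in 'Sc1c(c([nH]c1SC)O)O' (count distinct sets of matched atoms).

2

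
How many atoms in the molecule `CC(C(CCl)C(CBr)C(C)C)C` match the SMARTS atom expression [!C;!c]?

2

The query [!C;!c] means: neither aliphatic nor aromatic carbon — same as [!#6].
Check the 12 heavy atoms by environment: 10× C → no; 1× Cl → match; 1× Br → match.
Summing the matching environments: 1 + 1 = 2 matching atoms.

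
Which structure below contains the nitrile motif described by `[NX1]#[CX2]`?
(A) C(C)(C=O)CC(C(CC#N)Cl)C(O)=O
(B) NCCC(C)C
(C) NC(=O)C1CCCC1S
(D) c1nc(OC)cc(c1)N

A

[NX1]#[CX2] describes a nitrogen triple-bonded to a two-connected carbon (a nitrile).
(A) contains a nitrile (-C#N), which satisfies every atom and bond constraint.
(B) has a primary amino group (-NH2) but the nitrogen is NX3 (three connections), not NX1 triple-bonded.
(C) has a primary amide (-C(=O)NH2) but the nitrogen is NX3, not NX1.
(D) has a primary amino group (-NH2) but the nitrogen is NX3 (three connections), not NX1 triple-bonded.
So the answer is (A).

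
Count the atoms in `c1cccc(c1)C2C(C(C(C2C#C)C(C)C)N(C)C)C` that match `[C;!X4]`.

2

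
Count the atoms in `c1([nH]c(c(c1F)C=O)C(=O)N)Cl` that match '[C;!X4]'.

2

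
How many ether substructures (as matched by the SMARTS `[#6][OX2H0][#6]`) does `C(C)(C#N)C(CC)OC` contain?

1

[#6][OX2H0][#6] is the SMARTS for an ether: an aliphatic oxygen bridging two carbons with no H on the oxygen.
Exactly one fragment in the molecule meets all constraints, giving 1 match.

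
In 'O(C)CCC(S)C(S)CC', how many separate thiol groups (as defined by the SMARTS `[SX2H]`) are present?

2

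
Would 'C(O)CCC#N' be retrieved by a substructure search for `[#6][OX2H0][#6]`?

No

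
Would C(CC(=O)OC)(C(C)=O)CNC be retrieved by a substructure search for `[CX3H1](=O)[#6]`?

No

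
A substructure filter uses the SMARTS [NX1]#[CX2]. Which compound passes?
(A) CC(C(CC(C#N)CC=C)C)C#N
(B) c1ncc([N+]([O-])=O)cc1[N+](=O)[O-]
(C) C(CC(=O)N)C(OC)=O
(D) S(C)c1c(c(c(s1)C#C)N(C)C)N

A

[NX1]#[CX2] describes a nitrogen triple-bonded to a two-connected carbon (a nitrile).
(A) contains a nitrile (-C#N), which satisfies every atom and bond constraint.
(B) has a nitro group (-[N+](=O)[O-]) but there is no C#N triple bond.
(C) has a primary amide (-C(=O)NH2) but the nitrogen is NX3, not NX1.
(D) has a primary amino group (-NH2) but the nitrogen is NX3 (three connections), not NX1 triple-bonded.
So the answer is (A).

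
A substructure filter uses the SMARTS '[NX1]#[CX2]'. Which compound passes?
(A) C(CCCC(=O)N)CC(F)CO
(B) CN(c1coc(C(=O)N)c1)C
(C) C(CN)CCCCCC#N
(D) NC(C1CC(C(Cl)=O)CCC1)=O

C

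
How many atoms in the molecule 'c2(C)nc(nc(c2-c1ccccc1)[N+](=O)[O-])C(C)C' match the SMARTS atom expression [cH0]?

The query [cH0] means: aromatic carbon with no attached hydrogen (substituted or ring-fusion).
Check the 19 heavy atoms by environment: 2× n (aromatic, H0) → no; 5× c (aromatic, H0) → match; 3× C (H3) → no; 5× c (aromatic, H1) → no; 1× C (H1) → no; 1× N (charge +1, H0) → no; 1× O (charge -1, H0) → no; 1× O (H0) → no.
That gives 5 matching atoms.

5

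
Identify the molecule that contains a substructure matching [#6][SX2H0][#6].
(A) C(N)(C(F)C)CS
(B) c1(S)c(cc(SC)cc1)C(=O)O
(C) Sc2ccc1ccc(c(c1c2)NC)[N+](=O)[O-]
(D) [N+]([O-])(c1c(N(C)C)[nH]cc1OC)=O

B

[#6][SX2H0][#6] describes an aliphatic sulfur bridging two carbons with no H on the sulfur (a thioether).
(A) has a thiol (-SH) but the sulfur has H1, not H0 bridging two carbons.
(B) contains a methylthio ether (-SCH3), which satisfies every atom and bond constraint.
(C) has a thiol (-SH) but the sulfur has H1, not H0 bridging two carbons.
(D) has a methoxy ether (-OCH3) but the bridging atom is O, not S.
So the answer is (B).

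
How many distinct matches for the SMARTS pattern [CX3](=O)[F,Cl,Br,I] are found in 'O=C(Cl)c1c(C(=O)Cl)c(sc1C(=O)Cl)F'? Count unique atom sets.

[CX3](=O)[F,Cl,Br,I] is the SMARTS for an acyl halide: a carbonyl carbon bonded to a halogen.
The molecule carries 3 separate instances of an acyl chloride (-C(=O)Cl) meeting every constraint; each maps to a distinct set of atoms, giving 3 matches.

3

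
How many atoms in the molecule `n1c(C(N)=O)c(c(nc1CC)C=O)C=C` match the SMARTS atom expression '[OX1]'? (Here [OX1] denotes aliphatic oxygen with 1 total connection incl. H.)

The query [OX1] means: aliphatic oxygen with one total connection — typically a carbonyl =O or an oxide.
Check the 15 heavy atoms by environment: 2× n (aromatic, X2) → no; 4× c (aromatic, X3) → no; 4× C (X3) → no; 2× O (X1) → match; 1× N (X3) → no; 2× C (X4) → no.
That gives 2 matching atoms.

2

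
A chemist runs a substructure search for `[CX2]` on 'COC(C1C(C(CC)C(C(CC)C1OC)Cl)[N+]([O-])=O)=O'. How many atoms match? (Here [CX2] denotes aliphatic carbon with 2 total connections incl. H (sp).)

Check the 20 heavy atoms by environment: 12× C (X4) → no; 1× N (charge +1, X3) → no; 1× O (charge -1, X1) → no; 2× O (X1) → no; 1× Cl (X1) → no; 1× C (X3) → no; 2× O (X2) → no.
No environment satisfies the query, so 0 matching atoms.

0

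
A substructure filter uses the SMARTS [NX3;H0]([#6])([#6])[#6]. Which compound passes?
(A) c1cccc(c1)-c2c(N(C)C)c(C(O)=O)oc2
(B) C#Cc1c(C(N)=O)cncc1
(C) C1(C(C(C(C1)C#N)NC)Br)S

A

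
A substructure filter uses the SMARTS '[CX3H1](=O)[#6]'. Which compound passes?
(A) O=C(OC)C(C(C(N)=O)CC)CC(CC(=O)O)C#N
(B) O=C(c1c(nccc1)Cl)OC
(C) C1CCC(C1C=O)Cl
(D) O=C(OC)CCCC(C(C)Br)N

[CX3H1](=O)[#6] describes an sp2 carbon with one H, double-bonded to O and single-bonded to carbon (an aldehyde).
(A) has a carboxylic acid group (-C(=O)OH) but the carbonyl carbon has H0 and is bonded to O, not H1.
(B) has a methyl-ester group (-C(=O)OCH3) but the carbonyl carbon has H0, not H1.
(C) contains an aldehyde (-CHO), which satisfies every atom and bond constraint.
(D) has a methyl-ester group (-C(=O)OCH3) but the carbonyl carbon has H0, not H1.
So the answer is (C).

C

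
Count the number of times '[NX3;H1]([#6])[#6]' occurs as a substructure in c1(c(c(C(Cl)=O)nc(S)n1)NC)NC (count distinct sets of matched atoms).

2

[NX3;H1]([#6])[#6] is the SMARTS for a secondary amine: a trivalent nitrogen with one H, bonded to two carbons.
The molecule carries 2 separate instances of an N-methylamino group (-NHCH3) meeting every constraint; each maps to a distinct set of atoms, giving 2 matches.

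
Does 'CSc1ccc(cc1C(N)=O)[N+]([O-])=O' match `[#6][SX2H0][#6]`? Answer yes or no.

Yes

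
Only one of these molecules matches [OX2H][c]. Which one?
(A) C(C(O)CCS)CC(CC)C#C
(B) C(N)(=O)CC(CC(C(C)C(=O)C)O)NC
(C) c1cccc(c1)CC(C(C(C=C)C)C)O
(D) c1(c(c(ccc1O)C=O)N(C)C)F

D

[OX2H][c] describes a hydroxyl oxygen attached to an aromatic carbon (a phenol).
(A) has a hydroxyl group (-OH) but the -OH is on an aliphatic carbon, not an aromatic c.
(B) has a hydroxyl group (-OH) but the -OH is on an aliphatic carbon, not an aromatic c.
(C) has a hydroxyl group (-OH) but the -OH is on an aliphatic carbon, not an aromatic c.
(D) contains a hydroxyl group (-OH), which satisfies every atom and bond constraint.
So the answer is (D).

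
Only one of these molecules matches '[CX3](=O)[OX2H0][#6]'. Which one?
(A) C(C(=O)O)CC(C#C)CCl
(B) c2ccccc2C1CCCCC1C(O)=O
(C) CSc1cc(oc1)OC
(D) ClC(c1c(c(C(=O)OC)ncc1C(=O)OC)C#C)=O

D

[CX3](=O)[OX2H0][#6] describes a carbonyl carbon bonded to an oxygen that is itself bonded to carbon (no H on that O) (an ester).
(A) has a carboxylic acid group (-C(=O)OH) but the singly-bonded O carries H (OX2H1, not H0).
(B) has a carboxylic acid group (-C(=O)OH) but the singly-bonded O carries H (OX2H1, not H0).
(C) has a methoxy ether (-OCH3) but the ether oxygen is not adjacent to a C=O carbon.
(D) contains a methyl-ester group (-C(=O)OCH3), which satisfies every atom and bond constraint.
So the answer is (D).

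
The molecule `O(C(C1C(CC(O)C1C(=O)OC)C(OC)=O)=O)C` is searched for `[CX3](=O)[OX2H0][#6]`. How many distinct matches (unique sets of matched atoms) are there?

3

[CX3](=O)[OX2H0][#6] is the SMARTS for an ester: a carbonyl carbon bonded to an oxygen that is itself bonded to carbon (no H on that O).
The molecule carries 3 separate instances of a methyl-ester group (-C(=O)OCH3) meeting every constraint; each maps to a distinct set of atoms, giving 3 matches.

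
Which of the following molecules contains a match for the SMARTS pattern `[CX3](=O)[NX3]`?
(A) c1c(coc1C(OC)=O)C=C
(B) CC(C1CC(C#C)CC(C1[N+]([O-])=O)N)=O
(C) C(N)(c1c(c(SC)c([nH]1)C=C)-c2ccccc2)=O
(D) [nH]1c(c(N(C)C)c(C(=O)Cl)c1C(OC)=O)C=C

[CX3](=O)[NX3] describes a carbonyl carbon bonded to a trivalent nitrogen (an amide).
(A) has a methyl-ester group (-C(=O)OCH3) but the carbonyl is bonded to O, not to an NX3 nitrogen.
(B) has a primary amino group (-NH2) but the -NH2 is not attached to a carbonyl carbon.
(C) contains a primary amide (-C(=O)NH2), which satisfies every atom and bond constraint.
(D) has a methyl-ester group (-C(=O)OCH3) but the carbonyl is bonded to O, not to an NX3 nitrogen.
So the answer is (C).

C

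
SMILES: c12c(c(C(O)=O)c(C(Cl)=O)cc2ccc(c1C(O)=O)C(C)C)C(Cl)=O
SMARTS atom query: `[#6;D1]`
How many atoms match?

The query [#6;D1] means: carbon bonded to exactly one heavy atom.
Check the 25 heavy atoms by environment: 7× c (aromatic, D3) → no; 3× c (aromatic, D2) → no; 5× C (D3) → no; 6× O (D1) → no; 2× Cl (D1) → no; 2× C (D1) → match.
That gives 2 matching atoms.

2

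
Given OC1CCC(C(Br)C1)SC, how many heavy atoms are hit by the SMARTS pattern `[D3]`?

3

The query [D3] means: atom with exactly three heavy-atom neighbours.
Check the 10 heavy atoms by environment: 3× C (D2) → no; 3× C (D3) → match; 1× Br (D1) → no; 1× S (D2) → no; 1× C (D1) → no; 1× O (D1) → no.
That gives 3 matching atoms.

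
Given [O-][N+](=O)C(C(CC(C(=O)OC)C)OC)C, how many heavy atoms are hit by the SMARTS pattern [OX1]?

3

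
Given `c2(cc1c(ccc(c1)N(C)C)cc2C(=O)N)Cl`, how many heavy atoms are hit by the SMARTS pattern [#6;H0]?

6

The query [#6;H0] means: any carbon with no attached hydrogen.
Check the 17 heavy atoms by environment: 5× c (aromatic, H0) → match; 5× c (aromatic, H1) → no; 1× N (H0) → no; 2× C (H3) → no; 1× C (H0) → match; 1× O (H0) → no; 1× N (H2) → no; 1× Cl (H0) → no.
Summing the matching environments: 5 + 1 = 6 matching atoms.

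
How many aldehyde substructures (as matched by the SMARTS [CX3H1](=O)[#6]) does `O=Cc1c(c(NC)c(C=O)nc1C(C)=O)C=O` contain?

3

[CX3H1](=O)[#6] is the SMARTS for an aldehyde: an sp2 carbon with one H, double-bonded to O and single-bonded to carbon.
The molecule carries 3 separate instances of an aldehyde (-CHO) meeting every constraint; each maps to a distinct set of atoms, giving 3 matches.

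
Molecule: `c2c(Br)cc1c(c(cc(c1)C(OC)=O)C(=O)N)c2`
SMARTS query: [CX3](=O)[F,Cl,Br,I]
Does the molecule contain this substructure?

No

The pattern [CX3](=O)[F,Cl,Br,I] describes a carbonyl carbon bonded to a halogen — an acyl halide.
The closest candidate here is a methyl-ester group (-C(=O)OCH3), but the carbonyl is bonded to -O-C, not to a halogen. No other fragment satisfies the full query, so there is no match.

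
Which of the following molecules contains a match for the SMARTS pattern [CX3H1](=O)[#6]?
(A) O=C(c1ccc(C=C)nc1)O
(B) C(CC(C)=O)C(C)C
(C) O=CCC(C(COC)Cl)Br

[CX3H1](=O)[#6] describes an sp2 carbon with one H, double-bonded to O and single-bonded to carbon (an aldehyde).
(A) has a carboxylic acid group (-C(=O)OH) but the carbonyl carbon has H0 and is bonded to O, not H1.
(B) has an acetyl/ketone group (-C(=O)CH3) but the carbonyl carbon has H0 (two carbon neighbours), not H1.
(C) contains an aldehyde (-CHO), which satisfies every atom and bond constraint.
So the answer is (C).

C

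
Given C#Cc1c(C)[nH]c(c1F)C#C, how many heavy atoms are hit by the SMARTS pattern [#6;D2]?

2

Check the 11 heavy atoms by environment: 1× n (aromatic, D2) → no; 4× c (aromatic, D3) → no; 2× C (D2) → match; 3× C (D1) → no; 1× F (D1) → no.
That gives 2 matching atoms.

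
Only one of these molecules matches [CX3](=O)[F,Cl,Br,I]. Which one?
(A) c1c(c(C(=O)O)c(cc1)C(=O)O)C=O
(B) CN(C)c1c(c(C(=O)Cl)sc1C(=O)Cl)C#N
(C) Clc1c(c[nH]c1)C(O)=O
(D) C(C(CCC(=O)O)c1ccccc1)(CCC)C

B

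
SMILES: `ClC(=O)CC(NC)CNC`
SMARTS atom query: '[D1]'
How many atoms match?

Check the 10 heavy atoms by environment: 2× C (D2) → no; 2× C (D3) → no; 2× N (D2) → no; 2× C (D1) → match; 1× O (D1) → match; 1× Cl (D1) → match.
Summing the matching environments: 2 + 1 + 1 = 4 matching atoms.

4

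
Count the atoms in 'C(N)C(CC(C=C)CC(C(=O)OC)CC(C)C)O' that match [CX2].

0

The query [CX2] means: C with X2: aliphatic carbon with exactly 2 total connections.
Check the 18 heavy atoms by environment: 11× C (X4) → no; 3× C (X3) → no; 1× O (X1) → no; 2× O (X2) → no; 1× N (X3) → no.
No environment satisfies the query, so 0 matching atoms.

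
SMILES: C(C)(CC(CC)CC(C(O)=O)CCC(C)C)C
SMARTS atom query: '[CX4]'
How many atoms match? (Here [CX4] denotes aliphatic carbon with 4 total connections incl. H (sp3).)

14

Check the 17 heavy atoms by environment: 14× C (X4) → match; 1× C (X3) → no; 1× O (X1) → no; 1× O (X2) → no.
That gives 14 matching atoms.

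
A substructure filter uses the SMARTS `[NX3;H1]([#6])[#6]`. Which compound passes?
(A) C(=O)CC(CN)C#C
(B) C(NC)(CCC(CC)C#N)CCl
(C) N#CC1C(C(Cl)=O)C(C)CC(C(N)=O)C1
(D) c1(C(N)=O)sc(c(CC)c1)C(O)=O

B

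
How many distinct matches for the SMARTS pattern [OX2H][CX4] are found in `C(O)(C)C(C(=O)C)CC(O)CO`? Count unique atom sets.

3

[OX2H][CX4] is the SMARTS for an aliphatic alcohol: a hydroxyl oxygen bound to an sp3 (X4) carbon.
The molecule carries 3 separate instances of a hydroxyl group (-OH) meeting every constraint; each maps to a distinct set of atoms, giving 3 matches.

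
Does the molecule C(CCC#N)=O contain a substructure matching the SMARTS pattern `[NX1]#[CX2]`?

Yes

The pattern [NX1]#[CX2] describes a nitrogen triple-bonded to a two-connected carbon — a nitrile.
The molecule carries a nitrile (-C#N), whose atoms satisfy every constraint of the query, so the pattern matches.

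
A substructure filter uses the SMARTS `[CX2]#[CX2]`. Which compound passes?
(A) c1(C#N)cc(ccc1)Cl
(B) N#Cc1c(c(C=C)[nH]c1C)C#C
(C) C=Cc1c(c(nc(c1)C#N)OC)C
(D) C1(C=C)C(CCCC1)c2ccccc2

B

[CX2]#[CX2] describes a carbon-carbon triple bond (an alkyne).
(A) has a nitrile (-C#N) but the triple bond is C#N, not C#C.
(B) contains an ethynyl group (-C#CH), which satisfies every atom and bond constraint.
(C) has a vinyl group (-CH=CH2) but the C=C is a double bond; both carbons are CX3, not CX2.
(D) has a vinyl group (-CH=CH2) but the C=C is a double bond; both carbons are CX3, not CX2.
So the answer is (B).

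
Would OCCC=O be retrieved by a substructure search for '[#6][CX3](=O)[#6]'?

The pattern [#6][CX3](=O)[#6] describes a carbonyl carbon (no H) flanked by two carbons — a ketone.
The closest candidate here is an aldehyde (-CHO), but the carbonyl carbon has H1, so it is not flanked by two carbons. No other fragment satisfies the full query, so there is no match.

No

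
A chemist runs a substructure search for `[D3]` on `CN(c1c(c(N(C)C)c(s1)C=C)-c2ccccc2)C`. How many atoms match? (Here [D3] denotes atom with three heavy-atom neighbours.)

7

The query [D3] means: atom with exactly three heavy-atom neighbours.
Check the 19 heavy atoms by environment: 1× s (aromatic, D2) → no; 5× c (aromatic, D3) → match; 2× N (D3) → match; 5× C (D1) → no; 1× C (D2) → no; 5× c (aromatic, D2) → no.
Summing the matching environments: 5 + 2 = 7 matching atoms.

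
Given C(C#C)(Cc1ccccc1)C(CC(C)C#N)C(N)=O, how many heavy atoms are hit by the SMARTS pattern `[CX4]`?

6

Check the 19 heavy atoms by environment: 6× C (X4) → match; 3× C (X2) → no; 1× N (X1) → no; 6× c (aromatic, X3) → no; 1× C (X3) → no; 1× O (X1) → no; 1× N (X3) → no.
That gives 6 matching atoms.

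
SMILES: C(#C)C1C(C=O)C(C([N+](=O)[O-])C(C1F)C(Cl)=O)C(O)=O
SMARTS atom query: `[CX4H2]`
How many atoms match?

The query [CX4H2] means: sp3 carbon (X4) with exactly two hydrogens.
Check the 20 heavy atoms by environment: 6× C (H1, X4) → no; 2× C (H0, X3) → no; 4× O (H0, X1) → no; 1× Cl (H0, X1) → no; 1× N (charge +1, H0, X3) → no; 1× O (charge -1, H0, X1) → no; 1× O (H1, X2) → no; 1× F (H0, X1) → no; 1× C (H0, X2) → no; 1× C (H1, X2) → no; 1× C (H1, X3) → no.
No environment satisfies the query, so 0 matching atoms.

0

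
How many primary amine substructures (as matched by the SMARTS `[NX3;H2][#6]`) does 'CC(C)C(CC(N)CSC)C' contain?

[NX3;H2][#6] is the SMARTS for a primary amine: a trivalent nitrogen with two H attached to carbon.
Exactly one fragment in the molecule meets all constraints, giving 1 match.

1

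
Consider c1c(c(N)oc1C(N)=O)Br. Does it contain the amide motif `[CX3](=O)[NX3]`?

The pattern [CX3](=O)[NX3] describes a carbonyl carbon bonded to a trivalent nitrogen — an amide.
The molecule carries a primary amide (-C(=O)NH2), whose atoms satisfy every constraint of the query, so the pattern matches.

Yes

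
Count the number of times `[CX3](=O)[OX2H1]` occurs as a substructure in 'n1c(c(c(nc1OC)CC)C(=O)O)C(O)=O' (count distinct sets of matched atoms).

2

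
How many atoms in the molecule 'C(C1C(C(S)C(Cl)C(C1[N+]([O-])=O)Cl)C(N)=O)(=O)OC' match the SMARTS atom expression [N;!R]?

Check the 19 heavy atoms by environment: 6× C (in 6-ring) → no; 3× C (acyclic) → no; 4× O (acyclic) → no; 1× S (acyclic) → no; 2× Cl (acyclic) → no; 1× N (charge +1, acyclic) → match; 1× O (charge -1, acyclic) → no; 1× N (acyclic) → match.
Summing the matching environments: 1 + 1 = 2 matching atoms.

2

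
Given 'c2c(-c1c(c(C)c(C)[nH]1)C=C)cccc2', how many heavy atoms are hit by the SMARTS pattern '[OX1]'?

0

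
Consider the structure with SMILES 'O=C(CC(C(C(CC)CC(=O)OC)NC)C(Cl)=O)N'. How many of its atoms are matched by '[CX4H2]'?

3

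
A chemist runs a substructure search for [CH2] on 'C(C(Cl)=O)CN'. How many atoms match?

2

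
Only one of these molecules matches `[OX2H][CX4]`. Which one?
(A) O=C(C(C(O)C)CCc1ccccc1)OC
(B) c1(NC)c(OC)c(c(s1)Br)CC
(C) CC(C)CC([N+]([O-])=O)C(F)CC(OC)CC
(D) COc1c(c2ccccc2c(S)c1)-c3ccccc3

A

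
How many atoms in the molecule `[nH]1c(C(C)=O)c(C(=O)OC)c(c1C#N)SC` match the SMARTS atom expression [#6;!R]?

6

The query [#6;!R] means: carbon not in any ring.
Check the 16 heavy atoms by environment: 1× n (aromatic, in 5-ring) → no; 4× c (aromatic, in 5-ring) → no; 1× S (acyclic) → no; 6× C (acyclic) → match; 3× O (acyclic) → no; 1× N (acyclic) → no.
That gives 6 matching atoms.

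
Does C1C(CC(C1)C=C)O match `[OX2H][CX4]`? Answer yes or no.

The pattern [OX2H][CX4] describes a hydroxyl oxygen bound to an sp3 (X4) carbon — an aliphatic alcohol.
The molecule carries a hydroxyl group (-OH), whose atoms satisfy every constraint of the query, so the pattern matches.

Yes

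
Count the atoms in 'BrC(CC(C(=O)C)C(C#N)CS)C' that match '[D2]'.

Check the 13 heavy atoms by environment: 3× C (D2) → match; 4× C (D3) → no; 2× C (D1) → no; 1× Br (D1) → no; 1× S (D1) → no; 1× N (D1) → no; 1× O (D1) → no.
That gives 3 matching atoms.

3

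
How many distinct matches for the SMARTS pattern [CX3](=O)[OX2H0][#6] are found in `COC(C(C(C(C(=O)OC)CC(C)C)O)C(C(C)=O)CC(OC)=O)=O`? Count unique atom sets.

[CX3](=O)[OX2H0][#6] is the SMARTS for an ester: a carbonyl carbon bonded to an oxygen that is itself bonded to carbon (no H on that O).
The molecule carries 3 separate instances of a methyl-ester group (-C(=O)OCH3) meeting every constraint; each maps to a distinct set of atoms, giving 3 matches.

3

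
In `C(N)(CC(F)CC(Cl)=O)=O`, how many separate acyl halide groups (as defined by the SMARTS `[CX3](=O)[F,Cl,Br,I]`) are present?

[CX3](=O)[F,Cl,Br,I] is the SMARTS for an acyl halide: a carbonyl carbon bonded to a halogen.
Exactly one fragment in the molecule meets all constraints, giving 1 match.

1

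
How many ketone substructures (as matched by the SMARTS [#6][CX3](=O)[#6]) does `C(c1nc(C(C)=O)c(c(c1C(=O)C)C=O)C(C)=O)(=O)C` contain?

4

[#6][CX3](=O)[#6] is the SMARTS for a ketone: a carbonyl carbon (no H) flanked by two carbons.
The molecule carries 4 separate instances of an acetyl/ketone group (-C(=O)CH3) meeting every constraint; each maps to a distinct set of atoms, giving 4 matches.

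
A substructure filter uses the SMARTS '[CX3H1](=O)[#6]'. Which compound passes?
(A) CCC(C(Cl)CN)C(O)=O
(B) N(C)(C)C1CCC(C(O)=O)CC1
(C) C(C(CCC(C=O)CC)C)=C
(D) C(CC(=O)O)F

C

[CX3H1](=O)[#6] describes an sp2 carbon with one H, double-bonded to O and single-bonded to carbon (an aldehyde).
(A) has a carboxylic acid group (-C(=O)OH) but the carbonyl carbon has H0 and is bonded to O, not H1.
(B) has a carboxylic acid group (-C(=O)OH) but the carbonyl carbon has H0 and is bonded to O, not H1.
(C) contains an aldehyde (-CHO), which satisfies every atom and bond constraint.
(D) has a carboxylic acid group (-C(=O)OH) but the carbonyl carbon has H0 and is bonded to O, not H1.
So the answer is (C).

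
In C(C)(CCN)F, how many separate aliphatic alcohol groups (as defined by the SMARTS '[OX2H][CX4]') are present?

[OX2H][CX4] is the SMARTS for an aliphatic alcohol: a hydroxyl oxygen bound to an sp3 (X4) carbon.
No fragment in the molecule satisfies every constraint, giving 0 matches.

0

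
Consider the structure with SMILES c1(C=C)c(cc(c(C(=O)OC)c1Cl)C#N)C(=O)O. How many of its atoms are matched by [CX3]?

The query [CX3] means: C with X3: aliphatic carbon with exactly 3 total connections.
Check the 18 heavy atoms by environment: 6× c (aromatic, X3) → no; 1× C (X2) → no; 1× N (X1) → no; 4× C (X3) → match; 2× O (X1) → no; 2× O (X2) → no; 1× C (X4) → no; 1× Cl (X1) → no.
That gives 4 matching atoms.

4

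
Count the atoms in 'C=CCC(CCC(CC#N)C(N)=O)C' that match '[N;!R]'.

Check the 14 heavy atoms by environment: 11× C (acyclic) → no; 2× N (acyclic) → match; 1× O (acyclic) → no.
That gives 2 matching atoms.

2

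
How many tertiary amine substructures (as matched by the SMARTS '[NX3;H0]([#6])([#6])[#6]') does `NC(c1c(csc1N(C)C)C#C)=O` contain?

1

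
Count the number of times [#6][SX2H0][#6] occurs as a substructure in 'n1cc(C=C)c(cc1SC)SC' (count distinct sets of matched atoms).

2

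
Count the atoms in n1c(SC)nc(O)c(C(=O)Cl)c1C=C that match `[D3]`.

5

The query [D3] means: atom with exactly three heavy-atom neighbours.
Check the 14 heavy atoms by environment: 2× n (aromatic, D2) → no; 4× c (aromatic, D3) → match; 2× O (D1) → no; 1× S (D2) → no; 2× C (D1) → no; 1× C (D2) → no; 1× C (D3) → match; 1× Cl (D1) → no.
Summing the matching environments: 4 + 1 = 5 matching atoms.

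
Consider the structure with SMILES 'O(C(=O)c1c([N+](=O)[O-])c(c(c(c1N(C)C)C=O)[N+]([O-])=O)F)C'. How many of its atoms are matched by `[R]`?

6

The query [R] means: R matches any atom that is part of a ring.
Check the 22 heavy atoms by environment: 6× c (aromatic, in 6-ring) → match; 5× C (acyclic) → no; 5× O (acyclic) → no; 1× F (acyclic) → no; 1× N (acyclic) → no; 2× N (charge +1, acyclic) → no; 2× O (charge -1, acyclic) → no.
That gives 6 matching atoms.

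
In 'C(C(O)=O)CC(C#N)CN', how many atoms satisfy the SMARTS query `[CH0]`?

Check the 10 heavy atoms by environment: 3× C (H2) → no; 1× C (H1) → no; 2× C (H0) → match; 1× O (H0) → no; 1× O (H1) → no; 1× N (H0) → no; 1× N (H2) → no.
That gives 2 matching atoms.

2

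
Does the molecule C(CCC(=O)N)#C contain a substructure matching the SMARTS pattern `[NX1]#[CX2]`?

No

The pattern [NX1]#[CX2] describes a nitrogen triple-bonded to a two-connected carbon — a nitrile.
The closest candidate here is a primary amide (-C(=O)NH2), but the nitrogen is NX3, not NX1. No other fragment satisfies the full query, so there is no match.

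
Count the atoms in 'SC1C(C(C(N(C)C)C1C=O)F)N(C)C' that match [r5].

5

The query [r5] means: r5 matches atoms in a five-membered ring.
Check the 15 heavy atoms by environment: 5× C (in 5-ring) → match; 1× S (acyclic) → no; 1× F (acyclic) → no; 2× N (acyclic) → no; 5× C (acyclic) → no; 1× O (acyclic) → no.
That gives 5 matching atoms.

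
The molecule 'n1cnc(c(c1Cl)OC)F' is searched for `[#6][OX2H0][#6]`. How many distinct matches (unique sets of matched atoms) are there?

1

[#6][OX2H0][#6] is the SMARTS for an ether: an aliphatic oxygen bridging two carbons with no H on the oxygen.
Exactly one fragment in the molecule meets all constraints, giving 1 match.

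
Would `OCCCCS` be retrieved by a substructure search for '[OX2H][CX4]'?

The pattern [OX2H][CX4] describes a hydroxyl oxygen bound to an sp3 (X4) carbon — an aliphatic alcohol.
The molecule carries a hydroxyl group (-OH), whose atoms satisfy every constraint of the query, so the pattern matches.

Yes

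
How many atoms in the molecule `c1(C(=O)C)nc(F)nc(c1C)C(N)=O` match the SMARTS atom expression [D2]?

2

The query [D2] means: atom with exactly two heavy-atom neighbours.
Check the 14 heavy atoms by environment: 2× n (aromatic, D2) → match; 4× c (aromatic, D3) → no; 1× F (D1) → no; 2× C (D1) → no; 2× C (D3) → no; 2× O (D1) → no; 1× N (D1) → no.
That gives 2 matching atoms.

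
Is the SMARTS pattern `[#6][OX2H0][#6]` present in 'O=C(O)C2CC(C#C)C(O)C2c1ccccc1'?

No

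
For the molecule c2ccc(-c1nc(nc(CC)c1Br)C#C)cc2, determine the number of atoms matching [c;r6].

The query [c;r6] means: aromatic carbon that belongs to a six-membered ring.
Check the 17 heavy atoms by environment: 2× n (aromatic, in 6-ring) → no; 10× c (aromatic, in 6-ring) → match; 1× Br (acyclic) → no; 4× C (acyclic) → no.
That gives 10 matching atoms.

10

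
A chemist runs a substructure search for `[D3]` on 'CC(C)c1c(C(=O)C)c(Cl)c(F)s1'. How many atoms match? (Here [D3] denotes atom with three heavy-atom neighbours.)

6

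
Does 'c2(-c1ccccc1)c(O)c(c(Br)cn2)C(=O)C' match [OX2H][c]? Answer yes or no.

Yes

The pattern [OX2H][c] describes a hydroxyl oxygen attached to an aromatic carbon — a phenol.
The molecule carries a hydroxyl group (-OH), whose atoms satisfy every constraint of the query, so the pattern matches.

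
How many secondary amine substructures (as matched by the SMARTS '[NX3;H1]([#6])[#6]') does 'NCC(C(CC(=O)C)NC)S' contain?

[NX3;H1]([#6])[#6] is the SMARTS for a secondary amine: a trivalent nitrogen with one H, bonded to two carbons.
Exactly one fragment in the molecule meets all constraints, giving 1 match.

1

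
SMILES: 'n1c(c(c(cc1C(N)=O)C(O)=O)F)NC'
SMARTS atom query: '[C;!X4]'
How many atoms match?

The query [C;!X4] means: aliphatic carbon that does not have four total connections.
Check the 15 heavy atoms by environment: 1× n (aromatic, X2) → no; 5× c (aromatic, X3) → no; 1× F (X1) → no; 2× N (X3) → no; 1× C (X4) → no; 2× C (X3) → match; 2× O (X1) → no; 1× O (X2) → no.
That gives 2 matching atoms.

2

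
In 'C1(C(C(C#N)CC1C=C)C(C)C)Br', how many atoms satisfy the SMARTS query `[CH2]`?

The query [CH2] means: aliphatic carbon with exactly two hydrogens.
Check the 13 heavy atoms by environment: 6× C (H1) → no; 2× C (H2) → match; 1× C (H0) → no; 1× N (H0) → no; 1× Br (H0) → no; 2× C (H3) → no.
That gives 2 matching atoms.

2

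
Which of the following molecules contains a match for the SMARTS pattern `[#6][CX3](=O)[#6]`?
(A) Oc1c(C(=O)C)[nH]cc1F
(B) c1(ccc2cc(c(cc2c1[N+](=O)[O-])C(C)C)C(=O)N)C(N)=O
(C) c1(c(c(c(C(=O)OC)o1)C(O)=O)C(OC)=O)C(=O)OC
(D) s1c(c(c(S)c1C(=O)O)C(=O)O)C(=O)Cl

A

[#6][CX3](=O)[#6] describes a carbonyl carbon (no H) flanked by two carbons (a ketone).
(A) contains an acetyl/ketone group (-C(=O)CH3), which satisfies every atom and bond constraint.
(B) has a primary amide (-C(=O)NH2) but one neighbour of the carbonyl carbon is N, not C.
(C) has a methyl-ester group (-C(=O)OCH3) but one neighbour of the carbonyl carbon is O, not C.
(D) has a carboxylic acid group (-C(=O)OH) but one neighbour of the carbonyl carbon is O, not C.
So the answer is (A).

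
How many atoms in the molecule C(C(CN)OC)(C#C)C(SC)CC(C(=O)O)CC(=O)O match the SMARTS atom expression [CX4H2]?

3

Check the 20 heavy atoms by environment: 3× C (H2, X4) → match; 4× C (H1, X4) → no; 1× C (H0, X2) → no; 1× C (H1, X2) → no; 1× N (H2, X3) → no; 2× C (H0, X3) → no; 2× O (H0, X1) → no; 2× O (H1, X2) → no; 1× O (H0, X2) → no; 2× C (H3, X4) → no; 1× S (H0, X2) → no.
That gives 3 matching atoms.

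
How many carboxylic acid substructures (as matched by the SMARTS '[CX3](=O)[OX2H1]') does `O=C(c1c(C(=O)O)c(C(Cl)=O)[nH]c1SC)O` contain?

2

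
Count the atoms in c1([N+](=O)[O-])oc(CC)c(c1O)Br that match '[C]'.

The query [C] means: uppercase C matches aliphatic (non-aromatic) carbon only.
Check the 12 heavy atoms by environment: 1× o (aromatic) → no; 4× c (aromatic) → no; 1× Br → no; 1× N (charge +1) → no; 1× O (charge -1) → no; 2× O → no; 2× C → match.
That gives 2 matching atoms.

2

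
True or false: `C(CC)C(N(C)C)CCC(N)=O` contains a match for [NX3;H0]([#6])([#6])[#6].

True

The pattern [NX3;H0]([#6])([#6])[#6] describes a trivalent nitrogen with no H, bonded to three carbons — a tertiary amine.
The molecule carries a dimethylamino group (-N(CH3)2), whose atoms satisfy every constraint of the query, so the pattern matches.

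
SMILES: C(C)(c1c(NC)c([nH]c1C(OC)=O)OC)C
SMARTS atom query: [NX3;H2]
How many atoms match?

The query [NX3;H2] means: aliphatic N with 3 total connections, two of them H — an -NH2 nitrogen (amine or amide).
Check the 16 heavy atoms by environment: 1× n (aromatic, H1, X3) → no; 4× c (aromatic, H0, X3) → no; 1× C (H1, X4) → no; 5× C (H3, X4) → no; 2× O (H0, X2) → no; 1× C (H0, X3) → no; 1× O (H0, X1) → no; 1× N (H1, X3) → no.
No environment satisfies the query, so 0 matching atoms.

0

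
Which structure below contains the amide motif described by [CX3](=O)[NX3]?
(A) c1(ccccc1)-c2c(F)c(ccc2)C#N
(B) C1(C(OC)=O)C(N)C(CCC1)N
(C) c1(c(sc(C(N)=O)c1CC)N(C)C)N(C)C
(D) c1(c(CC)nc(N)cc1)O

C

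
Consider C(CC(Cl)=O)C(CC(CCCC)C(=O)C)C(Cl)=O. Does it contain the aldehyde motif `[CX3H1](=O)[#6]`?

The pattern [CX3H1](=O)[#6] describes an sp2 carbon with one H, double-bonded to O and single-bonded to carbon — an aldehyde.
The closest candidate here is an acetyl/ketone group (-C(=O)CH3), but the carbonyl carbon has H0 (two carbon neighbours), not H1. No other fragment satisfies the full query, so there is no match.

No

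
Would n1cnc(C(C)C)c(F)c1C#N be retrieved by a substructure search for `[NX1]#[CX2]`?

The pattern [NX1]#[CX2] describes a nitrogen triple-bonded to a two-connected carbon — a nitrile.
The molecule carries a nitrile (-C#N), whose atoms satisfy every constraint of the query, so the pattern matches.

Yes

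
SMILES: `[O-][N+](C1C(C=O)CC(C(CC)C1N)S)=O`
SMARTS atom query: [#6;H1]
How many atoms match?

6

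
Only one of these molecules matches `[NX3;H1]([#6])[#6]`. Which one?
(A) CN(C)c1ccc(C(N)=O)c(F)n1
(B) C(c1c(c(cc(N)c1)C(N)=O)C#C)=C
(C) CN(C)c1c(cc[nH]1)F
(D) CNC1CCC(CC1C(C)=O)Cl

D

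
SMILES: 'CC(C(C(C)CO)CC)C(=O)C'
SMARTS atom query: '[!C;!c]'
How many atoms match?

The query [!C;!c] means: neither aliphatic nor aromatic carbon — same as [!#6].
Check the 12 heavy atoms by environment: 10× C → no; 2× O → match.
That gives 2 matching atoms.

2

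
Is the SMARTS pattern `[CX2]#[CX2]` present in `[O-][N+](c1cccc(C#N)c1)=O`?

No

The pattern [CX2]#[CX2] describes a carbon-carbon triple bond — an alkyne.
The closest candidate here is a nitrile (-C#N), but the triple bond is C#N, not C#C. No other fragment satisfies the full query, so there is no match.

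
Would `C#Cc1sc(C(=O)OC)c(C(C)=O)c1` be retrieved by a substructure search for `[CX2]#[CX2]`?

The pattern [CX2]#[CX2] describes a carbon-carbon triple bond — an alkyne.
The molecule carries an ethynyl group (-C#CH), whose atoms satisfy every constraint of the query, so the pattern matches.

Yes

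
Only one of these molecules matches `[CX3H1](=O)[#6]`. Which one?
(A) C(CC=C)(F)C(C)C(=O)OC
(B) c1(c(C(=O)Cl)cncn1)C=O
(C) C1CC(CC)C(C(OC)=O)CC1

B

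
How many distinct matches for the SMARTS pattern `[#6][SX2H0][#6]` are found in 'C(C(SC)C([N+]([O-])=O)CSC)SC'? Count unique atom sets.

[#6][SX2H0][#6] is the SMARTS for a thioether: an aliphatic sulfur bridging two carbons with no H on the sulfur.
The molecule carries 3 separate instances of a methylthio ether (-SCH3) meeting every constraint; each maps to a distinct set of atoms, giving 3 matches.

3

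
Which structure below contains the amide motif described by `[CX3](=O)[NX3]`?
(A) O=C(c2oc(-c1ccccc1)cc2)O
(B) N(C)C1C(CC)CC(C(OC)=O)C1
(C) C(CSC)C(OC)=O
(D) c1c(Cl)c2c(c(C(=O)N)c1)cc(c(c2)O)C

D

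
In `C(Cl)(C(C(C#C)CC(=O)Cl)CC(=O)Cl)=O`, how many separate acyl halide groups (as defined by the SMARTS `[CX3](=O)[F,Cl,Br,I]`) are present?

[CX3](=O)[F,Cl,Br,I] is the SMARTS for an acyl halide: a carbonyl carbon bonded to a halogen.
The molecule carries 3 separate instances of an acyl chloride (-C(=O)Cl) meeting every constraint; each maps to a distinct set of atoms, giving 3 matches.

3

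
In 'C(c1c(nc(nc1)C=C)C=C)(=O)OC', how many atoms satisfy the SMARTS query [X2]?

3

The query [X2] means: any atom with exactly two total connections (bonds + H).
Check the 14 heavy atoms by environment: 2× n (aromatic, X2) → match; 4× c (aromatic, X3) → no; 5× C (X3) → no; 1× O (X1) → no; 1× O (X2) → match; 1× C (X4) → no.
Summing the matching environments: 2 + 1 = 3 matching atoms.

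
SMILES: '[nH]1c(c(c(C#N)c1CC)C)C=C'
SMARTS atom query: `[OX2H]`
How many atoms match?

0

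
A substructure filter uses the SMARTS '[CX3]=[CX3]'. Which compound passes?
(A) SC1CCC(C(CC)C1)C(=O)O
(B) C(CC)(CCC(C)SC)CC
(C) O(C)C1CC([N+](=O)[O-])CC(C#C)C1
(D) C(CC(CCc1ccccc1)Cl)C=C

[CX3]=[CX3] describes a non-aromatic C=C double bond between two sp2 carbons (an alkene).
(A) has an ethyl group (-CH2CH3) but its C-C bond is a single bond between CX4 carbons, not CX3=CX3.
(B) has an ethyl group (-CH2CH3) but its C-C bond is a single bond between CX4 carbons, not CX3=CX3.
(C) has an ethynyl group (-C#CH) but the C-C bond is a triple bond, not a double bond.
(D) contains a vinyl group (-CH=CH2), which satisfies every atom and bond constraint.
So the answer is (D).

D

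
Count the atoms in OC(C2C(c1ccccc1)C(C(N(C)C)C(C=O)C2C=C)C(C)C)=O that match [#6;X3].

Check the 25 heavy atoms by environment: 11× C (X4) → no; 4× C (X3) → match; 2× O (X1) → no; 1× O (X2) → no; 6× c (aromatic, X3) → match; 1× N (X3) → no.
Summing the matching environments: 4 + 6 = 10 matching atoms.

10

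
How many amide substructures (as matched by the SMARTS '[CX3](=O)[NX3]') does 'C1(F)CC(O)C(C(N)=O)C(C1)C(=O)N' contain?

[CX3](=O)[NX3] is the SMARTS for an amide: a carbonyl carbon bonded to a trivalent nitrogen.
The molecule carries 2 separate instances of a primary amide (-C(=O)NH2) meeting every constraint; each maps to a distinct set of atoms, giving 2 matches.

2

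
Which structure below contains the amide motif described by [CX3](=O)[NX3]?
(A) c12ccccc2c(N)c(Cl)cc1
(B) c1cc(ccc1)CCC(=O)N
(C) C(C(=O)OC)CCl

B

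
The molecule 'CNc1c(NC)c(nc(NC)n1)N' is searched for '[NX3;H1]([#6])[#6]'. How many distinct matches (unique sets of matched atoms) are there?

3

[NX3;H1]([#6])[#6] is the SMARTS for a secondary amine: a trivalent nitrogen with one H, bonded to two carbons.
The molecule carries 3 separate instances of an N-methylamino group (-NHCH3) meeting every constraint; each maps to a distinct set of atoms, giving 3 matches.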